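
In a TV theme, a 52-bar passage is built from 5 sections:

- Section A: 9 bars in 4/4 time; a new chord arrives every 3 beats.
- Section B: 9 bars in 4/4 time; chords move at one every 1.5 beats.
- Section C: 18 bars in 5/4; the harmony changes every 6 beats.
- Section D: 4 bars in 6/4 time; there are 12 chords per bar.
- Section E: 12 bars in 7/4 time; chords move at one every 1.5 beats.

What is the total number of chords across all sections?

A: 9·4 = 36 beats, 36/3 = 12 chords.
B: 9·4 = 36 beats, 36/1.5 = 24 chords.
C: 18·5 = 90 beats, 90/6 = 15 chords.
D: 4·6 = 24 beats, 24/0.5 = 48 chords.
E: 12·7 = 84 beats, 84/1.5 = 56 chords.
Total: 12 + 24 + 15 + 48 + 56 = 155.

155 chords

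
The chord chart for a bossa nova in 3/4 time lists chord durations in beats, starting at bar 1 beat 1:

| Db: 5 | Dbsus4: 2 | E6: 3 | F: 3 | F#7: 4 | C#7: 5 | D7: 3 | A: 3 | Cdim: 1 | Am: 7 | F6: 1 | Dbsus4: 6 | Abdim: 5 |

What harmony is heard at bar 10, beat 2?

Beat 2 of bar 10 is beat (10−1)×3 + 2 = 29 overall.
Running totals: Db ends at 5, Dbsus4 ends at 7, E6 ends at 10, F ends at 13, F#7 ends at 17, C#7 ends at 22, D7 ends at 25, A ends at 28, Cdim ends at 29.
Beat 29 falls within Cdim.

Cdim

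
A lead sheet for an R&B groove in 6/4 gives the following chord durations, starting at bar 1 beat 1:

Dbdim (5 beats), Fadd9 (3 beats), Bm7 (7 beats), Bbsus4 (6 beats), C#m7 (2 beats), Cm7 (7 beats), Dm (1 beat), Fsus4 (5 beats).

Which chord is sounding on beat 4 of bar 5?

Cm7

Beat 4 of bar 5 is beat (5−1)×6 + 4 = 28 overall.
Running totals: Dbdim ends at 5, Fadd9 ends at 8, Bm7 ends at 15, Bbsus4 ends at 21, C#m7 ends at 23, Cm7 ends at 30.
Beat 28 falls within Cm7.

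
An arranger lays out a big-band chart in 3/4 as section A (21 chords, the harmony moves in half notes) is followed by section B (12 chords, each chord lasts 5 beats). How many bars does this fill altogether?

A: 21 × 2 = 42 beats = 14 bars.
B: 12 × 5 = 60 beats = 20 bars.
Total: 14 + 20 = 34 bars.

34 bars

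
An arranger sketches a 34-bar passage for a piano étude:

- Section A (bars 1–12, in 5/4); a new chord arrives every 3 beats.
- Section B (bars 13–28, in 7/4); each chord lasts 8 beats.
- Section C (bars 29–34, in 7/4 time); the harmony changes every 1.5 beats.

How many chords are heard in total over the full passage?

62 chords

A has 60 beats and chords last 3 each, so 20 chords.
B has 112 beats and chords last 8 each, so 14 chords.
C has 42 beats and chords last 1.5 each, so 28 chords.
Total: 20 + 14 + 28 = 62.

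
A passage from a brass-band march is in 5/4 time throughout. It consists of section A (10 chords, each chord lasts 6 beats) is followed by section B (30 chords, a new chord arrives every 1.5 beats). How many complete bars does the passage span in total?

21 bars

A: 10 × 6 = 60 beats = 12 bars.
B: 30 × 1.5 = 45 beats = 9 bars.
Total: 12 + 9 = 21 bars.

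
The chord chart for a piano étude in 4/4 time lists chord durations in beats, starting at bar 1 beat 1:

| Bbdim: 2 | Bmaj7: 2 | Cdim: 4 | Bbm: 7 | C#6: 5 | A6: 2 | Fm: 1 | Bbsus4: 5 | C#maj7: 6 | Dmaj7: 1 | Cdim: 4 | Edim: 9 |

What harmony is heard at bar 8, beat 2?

Beat 2 of bar 8 is beat (8−1)×4 + 2 = 30 overall.
Running totals: Bbdim ends at 2, Bmaj7 ends at 4, Cdim ends at 8, Bbm ends at 15, C#6 ends at 20, A6 ends at 22, Fm ends at 23, Bbsus4 ends at 28, C#maj7 ends at 34.
Beat 30 falls within C#maj7.

C#maj7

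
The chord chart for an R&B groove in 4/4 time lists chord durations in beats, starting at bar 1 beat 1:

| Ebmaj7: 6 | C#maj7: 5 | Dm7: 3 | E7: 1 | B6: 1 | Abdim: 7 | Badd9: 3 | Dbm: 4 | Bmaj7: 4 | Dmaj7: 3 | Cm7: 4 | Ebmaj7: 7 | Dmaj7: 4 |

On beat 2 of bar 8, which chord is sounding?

Dbm

Beat 2 of bar 8 is beat (8−1)×4 + 2 = 30 overall.
Running totals: Ebmaj7 ends at 6, C#maj7 ends at 11, Dm7 ends at 14, E7 ends at 15, B6 ends at 16, Abdim ends at 23, Badd9 ends at 26, Dbm ends at 30.
Beat 30 falls within Dbm.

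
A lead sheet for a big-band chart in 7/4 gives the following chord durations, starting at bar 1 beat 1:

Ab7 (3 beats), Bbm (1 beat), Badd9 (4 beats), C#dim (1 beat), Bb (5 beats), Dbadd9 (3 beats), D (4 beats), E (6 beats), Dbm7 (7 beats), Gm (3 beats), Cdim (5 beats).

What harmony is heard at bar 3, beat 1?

Beat 1 of bar 3 is beat (3−1)×7 + 1 = 15 overall.
Running totals: Ab7 ends at 3, Bbm ends at 4, Badd9 ends at 8, C#dim ends at 9, Bb ends at 14, Dbadd9 ends at 17.
Beat 15 falls within Dbadd9.

Dbadd9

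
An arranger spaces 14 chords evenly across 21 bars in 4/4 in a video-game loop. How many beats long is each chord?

21 bars × 4 beats/bar = 84 beats total.
84 beats ÷ 14 chords = 6 beats per chord.

6 beats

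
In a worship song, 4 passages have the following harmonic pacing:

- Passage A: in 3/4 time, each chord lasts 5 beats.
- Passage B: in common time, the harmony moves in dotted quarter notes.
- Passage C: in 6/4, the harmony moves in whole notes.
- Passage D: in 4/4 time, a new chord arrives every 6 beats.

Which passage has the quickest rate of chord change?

A: each chord is 5 beats in 3/4, so 0.6 per bar.
B: each chord is 1.5 beats in 4/4, so 8/3 per bar.
C: each chord is 4 beats in 6/4, so 1.5 per bar.
D: each chord is 6 beats in 4/4, so 2/3 per bar.
Fastest is B at 8/3 chords/bar.

Passage B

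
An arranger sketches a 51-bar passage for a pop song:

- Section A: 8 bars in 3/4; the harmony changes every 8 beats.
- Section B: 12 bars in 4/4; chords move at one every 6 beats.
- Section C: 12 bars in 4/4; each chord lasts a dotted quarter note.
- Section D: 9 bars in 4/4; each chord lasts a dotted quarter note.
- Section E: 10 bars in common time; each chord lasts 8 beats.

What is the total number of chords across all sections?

72 chords

A has 24 beats and chords last 8 each, so 3 chords.
B has 48 beats and chords last 6 each, so 8 chords.
C has 48 beats and chords last 1.5 each, so 32 chords.
D has 36 beats and chords last 1.5 each, so 24 chords.
E has 40 beats and chords last 8 each, so 5 chords.
Total: 3 + 8 + 32 + 24 + 5 = 72.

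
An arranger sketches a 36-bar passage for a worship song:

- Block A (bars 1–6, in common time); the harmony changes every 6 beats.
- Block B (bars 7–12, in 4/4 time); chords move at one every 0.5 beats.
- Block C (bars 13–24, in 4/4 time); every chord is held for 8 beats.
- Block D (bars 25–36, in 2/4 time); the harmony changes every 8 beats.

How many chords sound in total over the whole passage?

A: 6·4 = 24 beats, 24/6 = 4 chords.
B: 6·4 = 24 beats, 24/0.5 = 48 chords.
C: 12·4 = 48 beats, 48/8 = 6 chords.
D: 12·2 = 24 beats, 24/8 = 3 chords.
Total: 4 + 48 + 6 + 3 = 61.

61 chords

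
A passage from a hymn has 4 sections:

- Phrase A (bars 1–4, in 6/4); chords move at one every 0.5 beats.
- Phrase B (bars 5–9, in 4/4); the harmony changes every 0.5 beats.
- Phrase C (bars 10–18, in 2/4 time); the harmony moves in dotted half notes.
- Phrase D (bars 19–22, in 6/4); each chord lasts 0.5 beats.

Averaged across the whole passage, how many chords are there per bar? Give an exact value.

71/11 chords per bar

A: 4 × 6 = 24 beats ÷ 0.5 = 48 chords.
B: 5 × 4 = 20 beats ÷ 0.5 = 40 chords.
C: 9 × 2 = 18 beats ÷ 3 = 6 chords.
D: 4 × 6 = 24 beats ÷ 0.5 = 48 chords.
Overall: 142 chords over 22 bars → 142/22 = 71/11 chords per bar.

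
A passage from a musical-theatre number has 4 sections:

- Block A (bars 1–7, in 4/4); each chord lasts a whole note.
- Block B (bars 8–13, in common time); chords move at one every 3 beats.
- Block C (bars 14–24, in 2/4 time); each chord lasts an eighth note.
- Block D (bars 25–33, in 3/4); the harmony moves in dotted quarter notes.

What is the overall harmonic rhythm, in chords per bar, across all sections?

7/3 chords per bar

A: 7 bars of 4 beats is 28 beats; at 4 beats each that's 7 chords.
B: 6 bars of 4 beats is 24 beats; at 3 beats each that's 8 chords.
C: 11 bars of 2 beats is 22 beats; at 0.5 beats each that's 44 chords.
D: 9 bars of 3 beats is 27 beats; at 1.5 beats each that's 18 chords.
Overall: 77 chords over 33 bars → 77/33 = 7/3 chords per bar.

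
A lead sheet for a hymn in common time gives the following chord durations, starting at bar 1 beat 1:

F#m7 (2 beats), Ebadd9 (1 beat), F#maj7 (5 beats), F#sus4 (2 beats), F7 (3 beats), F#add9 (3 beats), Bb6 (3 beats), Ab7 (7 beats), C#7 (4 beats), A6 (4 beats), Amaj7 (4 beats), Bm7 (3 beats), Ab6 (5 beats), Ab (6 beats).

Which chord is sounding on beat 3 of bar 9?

Amaj7

Beat 3 of bar 9 is beat (9−1)×4 + 3 = 35 overall.
Running totals: F#m7 ends at 2, Ebadd9 ends at 3, F#maj7 ends at 8, F#sus4 ends at 10, F7 ends at 13, F#add9 ends at 16, Bb6 ends at 19, Ab7 ends at 26, C#7 ends at 30, A6 ends at 34, Amaj7 ends at 38.
Beat 35 falls within Amaj7.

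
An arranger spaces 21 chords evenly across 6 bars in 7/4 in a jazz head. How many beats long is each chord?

2 beats

6 bars × 7 beats/bar = 42 beats total.
42 beats ÷ 21 chords = 2 beats per chord.
(That is a half note.)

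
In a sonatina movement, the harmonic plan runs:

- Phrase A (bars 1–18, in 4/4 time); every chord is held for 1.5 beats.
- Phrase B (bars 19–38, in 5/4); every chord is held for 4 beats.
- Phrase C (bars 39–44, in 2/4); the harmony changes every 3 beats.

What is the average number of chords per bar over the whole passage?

1.75 chords per bar

A: 18 bars of 4 beats is 72 beats; at 1.5 beats each that's 48 chords.
B: 20 bars of 5 beats is 100 beats; at 4 beats each that's 25 chords.
C: 6 bars of 2 beats is 12 beats; at 3 beats each that's 4 chords.
Overall: 77 chords over 44 bars → 77/44 = 1.75 chords per bar.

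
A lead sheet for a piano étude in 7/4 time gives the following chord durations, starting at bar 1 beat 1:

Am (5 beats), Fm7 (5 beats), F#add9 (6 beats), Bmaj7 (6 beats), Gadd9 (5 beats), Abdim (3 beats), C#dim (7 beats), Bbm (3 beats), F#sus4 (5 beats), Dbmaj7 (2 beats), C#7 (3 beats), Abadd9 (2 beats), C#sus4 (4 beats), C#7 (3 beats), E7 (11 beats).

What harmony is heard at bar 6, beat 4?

Beat 4 of bar 6 is beat (6−1)×7 + 4 = 39 overall.
Running totals: Am ends at 5, Fm7 ends at 10, F#add9 ends at 16, Bmaj7 ends at 22, Gadd9 ends at 27, Abdim ends at 30, C#dim ends at 37, Bbm ends at 40.
Beat 39 falls within Bbm.

Bbm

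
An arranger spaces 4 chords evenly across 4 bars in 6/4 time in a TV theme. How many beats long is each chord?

4 bars × 6 beats/bar = 24 beats total.
24 beats ÷ 4 chords = 6 beats per chord.

6 beats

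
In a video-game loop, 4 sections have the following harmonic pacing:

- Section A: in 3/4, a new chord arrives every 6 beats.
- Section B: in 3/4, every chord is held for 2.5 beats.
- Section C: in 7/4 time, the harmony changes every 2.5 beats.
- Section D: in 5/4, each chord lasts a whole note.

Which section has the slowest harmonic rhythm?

A: 3 beats/bar ÷ 6 beats/chord = 0.5 chords/bar.
B: 3 beats/bar ÷ 2.5 beats/chord = 1.2 chords/bar.
C: 7 beats/bar ÷ 2.5 beats/chord = 2.8 chords/bar.
D: 5 beats/bar ÷ 4 beats/chord = 1.25 chords/bar.
Slowest is A at 0.5 chords/bar.

Section A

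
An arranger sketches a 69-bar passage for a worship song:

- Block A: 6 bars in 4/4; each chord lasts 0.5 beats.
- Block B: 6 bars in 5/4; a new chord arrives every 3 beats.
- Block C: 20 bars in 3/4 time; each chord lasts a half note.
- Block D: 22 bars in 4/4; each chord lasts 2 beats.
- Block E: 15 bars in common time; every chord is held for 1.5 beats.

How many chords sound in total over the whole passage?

A has 24 beats and chords last 0.5 each, so 48 chords.
B has 30 beats and chords last 3 each, so 10 chords.
C has 60 beats and chords last 2 each, so 30 chords.
D has 88 beats and chords last 2 each, so 44 chords.
E has 60 beats and chords last 1.5 each, so 40 chords.
Total: 48 + 10 + 30 + 44 + 40 = 172.

172 chords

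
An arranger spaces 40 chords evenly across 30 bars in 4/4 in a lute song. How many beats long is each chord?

30 bars × 4 beats/bar = 120 beats total.
120 beats ÷ 40 chords = 3 beats per chord.
(That is a dotted half note.)

3 beats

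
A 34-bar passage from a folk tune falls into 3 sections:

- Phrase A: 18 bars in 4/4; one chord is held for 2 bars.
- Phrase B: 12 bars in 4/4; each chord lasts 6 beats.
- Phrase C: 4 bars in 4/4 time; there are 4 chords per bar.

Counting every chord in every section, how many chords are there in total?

A: 18 bars × 4 beats = 72 beats; 8 beats/chord → 9 chords.
B: 12 bars × 4 beats = 48 beats; 6 beats/chord → 8 chords.
C: 4 bars × 4 beats = 16 beats; 1 beat/chord → 16 chords.
Total: 9 + 8 + 16 = 33.

33 chords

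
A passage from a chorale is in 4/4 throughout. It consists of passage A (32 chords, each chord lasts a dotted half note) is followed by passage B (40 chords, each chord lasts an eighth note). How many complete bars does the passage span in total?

A: 32 × 3 = 96 beats = 24 bars.
B: 40 × 0.5 = 20 beats = 5 bars.
Total: 24 + 5 = 29 bars.

29 bars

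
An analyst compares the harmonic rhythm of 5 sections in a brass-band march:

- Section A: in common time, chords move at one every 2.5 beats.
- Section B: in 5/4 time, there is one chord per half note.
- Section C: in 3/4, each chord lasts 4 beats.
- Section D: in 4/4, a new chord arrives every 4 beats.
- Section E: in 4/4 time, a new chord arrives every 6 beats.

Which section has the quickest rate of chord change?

A: each chord is 2.5 beats in 4/4, so 1.6 per bar.
B: each chord is 2 beats in 5/4, so 2.5 per bar.
C: each chord is 4 beats in 3/4, so 0.75 per bar.
D: each chord is 4 beats in 4/4, so 1 per bar.
E: each chord is 6 beats in 4/4, so 2/3 per bar.
Fastest is B at 2.5 chords/bar.

Section B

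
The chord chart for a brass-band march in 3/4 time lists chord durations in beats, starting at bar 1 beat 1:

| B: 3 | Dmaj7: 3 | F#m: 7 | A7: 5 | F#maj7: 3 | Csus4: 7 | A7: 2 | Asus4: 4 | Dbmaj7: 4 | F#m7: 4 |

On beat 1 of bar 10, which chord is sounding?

Csus4

Beat 1 of bar 10 is beat (10−1)×3 + 1 = 28 overall.
Running totals: B ends at 3, Dmaj7 ends at 6, F#m ends at 13, A7 ends at 18, F#maj7 ends at 21, Csus4 ends at 28.
Beat 28 falls within Csus4.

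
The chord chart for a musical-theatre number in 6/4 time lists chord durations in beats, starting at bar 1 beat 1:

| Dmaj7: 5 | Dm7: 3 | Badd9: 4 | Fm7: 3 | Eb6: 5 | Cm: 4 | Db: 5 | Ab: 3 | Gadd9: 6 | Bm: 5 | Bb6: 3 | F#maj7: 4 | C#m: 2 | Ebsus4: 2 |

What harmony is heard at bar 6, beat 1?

Ab

Beat 1 of bar 6 is beat (6−1)×6 + 1 = 31 overall.
Running totals: Dmaj7 ends at 5, Dm7 ends at 8, Badd9 ends at 12, Fm7 ends at 15, Eb6 ends at 20, Cm ends at 24, Db ends at 29, Ab ends at 32.
Beat 31 falls within Ab.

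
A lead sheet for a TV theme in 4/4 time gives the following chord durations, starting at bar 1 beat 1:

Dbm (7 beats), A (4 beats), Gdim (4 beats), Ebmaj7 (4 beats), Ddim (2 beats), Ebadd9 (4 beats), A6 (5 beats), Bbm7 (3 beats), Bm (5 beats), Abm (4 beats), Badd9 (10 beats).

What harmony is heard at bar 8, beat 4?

Bbm7

Beat 4 of bar 8 is beat (8−1)×4 + 4 = 32 overall.
Running totals: Dbm ends at 7, A ends at 11, Gdim ends at 15, Ebmaj7 ends at 19, Ddim ends at 21, Ebadd9 ends at 25, A6 ends at 30, Bbm7 ends at 33.
Beat 32 falls within Bbm7.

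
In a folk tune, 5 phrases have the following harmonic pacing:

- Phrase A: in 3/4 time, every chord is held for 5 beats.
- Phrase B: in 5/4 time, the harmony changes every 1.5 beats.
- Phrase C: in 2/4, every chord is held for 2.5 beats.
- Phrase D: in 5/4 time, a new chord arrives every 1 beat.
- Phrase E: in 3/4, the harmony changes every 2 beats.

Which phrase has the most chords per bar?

A: each chord is 5 beats in 3/4, so 0.6 per bar.
B: each chord is 1.5 beats in 5/4, so 10/3 per bar.
C: each chord is 2.5 beats in 2/4, so 0.8 per bar.
D: each chord is 1 beat in 5/4, so 5 per bar.
E: each chord is 2 beats in 3/4, so 1.5 per bar.
Fastest is D at 5 chords/bar.

Phrase D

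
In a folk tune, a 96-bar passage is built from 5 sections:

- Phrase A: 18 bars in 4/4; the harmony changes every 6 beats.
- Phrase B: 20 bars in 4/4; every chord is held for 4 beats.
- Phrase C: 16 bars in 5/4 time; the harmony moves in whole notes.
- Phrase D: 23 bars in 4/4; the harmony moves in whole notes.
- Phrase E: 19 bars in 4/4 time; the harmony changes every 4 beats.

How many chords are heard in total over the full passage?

94 chords

A has 72 beats and chords last 6 each, so 12 chords.
B has 80 beats and chords last 4 each, so 20 chords.
C has 80 beats and chords last 4 each, so 20 chords.
D has 92 beats and chords last 4 each, so 23 chords.
E has 76 beats and chords last 4 each, so 19 chords.
Total: 12 + 20 + 20 + 23 + 19 = 94.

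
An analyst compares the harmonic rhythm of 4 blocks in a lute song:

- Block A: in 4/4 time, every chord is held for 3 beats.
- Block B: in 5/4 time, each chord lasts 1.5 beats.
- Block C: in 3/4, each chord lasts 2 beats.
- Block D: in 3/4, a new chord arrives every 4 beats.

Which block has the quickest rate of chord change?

A: 4 beats/bar ÷ 3 beats/chord = 4/3 chords/bar.
B: 5 beats/bar ÷ 1.5 beats/chord = 10/3 chords/bar.
C: 3 beats/bar ÷ 2 beats/chord = 1.5 chords/bar.
D: 3 beats/bar ÷ 4 beats/chord = 0.75 chords/bar.
Fastest is B at 10/3 chords/bar.

Block B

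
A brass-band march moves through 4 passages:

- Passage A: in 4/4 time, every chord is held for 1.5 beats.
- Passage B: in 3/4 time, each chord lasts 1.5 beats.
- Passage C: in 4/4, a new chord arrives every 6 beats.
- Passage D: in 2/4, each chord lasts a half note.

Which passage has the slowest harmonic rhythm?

Passage C

A: each chord is 1.5 beats in 4/4, so 8/3 per bar.
B: each chord is 1.5 beats in 3/4, so 2 per bar.
C: each chord is 6 beats in 4/4, so 2/3 per bar.
D: each chord is 2 beats in 2/4, so 1 per bar.
Slowest is C at 2/3 chords/bar.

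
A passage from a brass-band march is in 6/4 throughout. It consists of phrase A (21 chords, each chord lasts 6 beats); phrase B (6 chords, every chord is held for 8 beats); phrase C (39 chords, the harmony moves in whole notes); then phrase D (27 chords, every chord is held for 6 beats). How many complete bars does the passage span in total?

82 bars

A: 21 × 6 = 126 beats = 21 bars.
B: 6 × 8 = 48 beats = 8 bars.
C: 39 × 4 = 156 beats = 26 bars.
D: 27 × 6 = 162 beats = 27 bars.
Total: 21 + 8 + 26 + 27 = 82 bars.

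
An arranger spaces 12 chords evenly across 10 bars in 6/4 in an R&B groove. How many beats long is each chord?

5 beats

10 bars × 6 beats/bar = 60 beats total.
60 beats ÷ 12 chords = 5 beats per chord.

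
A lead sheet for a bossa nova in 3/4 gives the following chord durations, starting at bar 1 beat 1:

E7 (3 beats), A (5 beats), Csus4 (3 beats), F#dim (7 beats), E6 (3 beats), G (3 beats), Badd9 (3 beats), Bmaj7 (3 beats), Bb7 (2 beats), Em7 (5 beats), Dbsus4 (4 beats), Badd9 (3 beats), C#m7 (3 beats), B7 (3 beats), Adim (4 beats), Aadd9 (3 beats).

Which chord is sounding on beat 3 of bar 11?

Beat 3 of bar 11 is beat (11−1)×3 + 3 = 33 overall.
Running totals: E7 ends at 3, A ends at 8, Csus4 ends at 11, F#dim ends at 18, E6 ends at 21, G ends at 24, Badd9 ends at 27, Bmaj7 ends at 30, Bb7 ends at 32, Em7 ends at 37.
Beat 33 falls within Em7.

Em7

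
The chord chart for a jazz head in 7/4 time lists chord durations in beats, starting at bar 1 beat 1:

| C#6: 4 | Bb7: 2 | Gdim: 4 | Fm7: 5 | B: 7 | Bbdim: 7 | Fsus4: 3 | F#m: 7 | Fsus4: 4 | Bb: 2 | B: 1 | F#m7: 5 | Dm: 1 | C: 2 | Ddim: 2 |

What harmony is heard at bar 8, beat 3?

Dm

Beat 3 of bar 8 is beat (8−1)×7 + 3 = 52 overall.
Running totals: C#6 ends at 4, Bb7 ends at 6, Gdim ends at 10, Fm7 ends at 15, B ends at 22, Bbdim ends at 29, Fsus4 ends at 32, F#m ends at 39, Fsus4 ends at 43, Bb ends at 45, B ends at 46, F#m7 ends at 51, Dm ends at 52.
Beat 52 falls within Dm.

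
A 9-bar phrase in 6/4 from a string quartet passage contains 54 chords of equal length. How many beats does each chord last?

1 beat

9 bars × 6 beats/bar = 54 beats total.
54 beats ÷ 54 chords = 1 beats per chord.
(That is a quarter note.)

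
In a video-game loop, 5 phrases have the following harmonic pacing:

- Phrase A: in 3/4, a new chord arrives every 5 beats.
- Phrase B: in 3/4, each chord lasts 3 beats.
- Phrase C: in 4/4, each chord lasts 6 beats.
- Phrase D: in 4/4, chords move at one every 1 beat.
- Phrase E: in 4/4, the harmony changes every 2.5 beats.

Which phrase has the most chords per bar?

Phrase D

A: 3 beats/bar ÷ 5 beats/chord = 0.6 chords/bar.
B: 3 beats/bar ÷ 3 beats/chord = 1 chord/bar.
C: 4 beats/bar ÷ 6 beats/chord = 2/3 chords/bar.
D: 4 beats/bar ÷ 1 beat/chord = 4 chords/bar.
E: 4 beats/bar ÷ 2.5 beats/chord = 1.6 chords/bar.
Fastest is D at 4 chords/bar.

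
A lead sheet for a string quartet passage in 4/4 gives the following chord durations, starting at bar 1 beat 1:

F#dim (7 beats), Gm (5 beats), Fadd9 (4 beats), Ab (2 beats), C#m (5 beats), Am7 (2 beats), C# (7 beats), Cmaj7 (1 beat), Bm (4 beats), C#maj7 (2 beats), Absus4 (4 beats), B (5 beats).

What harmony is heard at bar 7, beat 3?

C#

Beat 3 of bar 7 is beat (7−1)×4 + 3 = 27 overall.
Running totals: F#dim ends at 7, Gm ends at 12, Fadd9 ends at 16, Ab ends at 18, C#m ends at 23, Am7 ends at 25, C# ends at 32.
Beat 27 falls within C#.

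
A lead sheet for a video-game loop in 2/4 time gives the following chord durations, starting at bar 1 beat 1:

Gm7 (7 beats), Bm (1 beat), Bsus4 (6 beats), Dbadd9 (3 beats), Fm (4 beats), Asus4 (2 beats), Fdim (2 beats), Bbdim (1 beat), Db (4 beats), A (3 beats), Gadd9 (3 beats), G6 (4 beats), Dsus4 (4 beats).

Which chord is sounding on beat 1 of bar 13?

Beat 1 of bar 13 is beat (13−1)×2 + 1 = 25 overall.
Running totals: Gm7 ends at 7, Bm ends at 8, Bsus4 ends at 14, Dbadd9 ends at 17, Fm ends at 21, Asus4 ends at 23, Fdim ends at 25.
Beat 25 falls within Fdim.

Fdim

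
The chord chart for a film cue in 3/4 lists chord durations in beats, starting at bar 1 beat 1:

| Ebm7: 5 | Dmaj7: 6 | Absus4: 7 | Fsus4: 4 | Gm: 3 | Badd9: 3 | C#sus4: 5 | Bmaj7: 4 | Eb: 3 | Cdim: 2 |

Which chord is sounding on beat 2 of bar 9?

Beat 2 of bar 9 is beat (9−1)×3 + 2 = 26 overall.
Running totals: Ebm7 ends at 5, Dmaj7 ends at 11, Absus4 ends at 18, Fsus4 ends at 22, Gm ends at 25, Badd9 ends at 28.
Beat 26 falls within Badd9.

Badd9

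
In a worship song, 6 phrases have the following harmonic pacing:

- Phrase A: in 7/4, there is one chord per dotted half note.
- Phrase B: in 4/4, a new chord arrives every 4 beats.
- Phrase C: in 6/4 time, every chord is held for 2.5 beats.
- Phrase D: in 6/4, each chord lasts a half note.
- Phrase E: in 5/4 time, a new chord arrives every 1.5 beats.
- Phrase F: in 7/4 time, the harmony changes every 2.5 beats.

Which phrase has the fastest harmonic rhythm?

A: 7/3 = 7/3 chords/bar.
B: 4/4 = 1 chord/bar.
C: 6/2.5 = 2.4 chords/bar.
D: 6/2 = 3 chords/bar.
E: 5/1.5 = 10/3 chords/bar.
F: 7/2.5 = 2.8 chords/bar.
Fastest is E at 10/3 chords/bar.

Phrase E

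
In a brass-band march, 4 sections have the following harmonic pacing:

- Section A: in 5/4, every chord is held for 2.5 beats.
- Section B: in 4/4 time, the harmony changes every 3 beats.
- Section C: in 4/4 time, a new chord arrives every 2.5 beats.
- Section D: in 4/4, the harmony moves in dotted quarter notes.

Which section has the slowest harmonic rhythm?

Section B

A: 5 beats/bar ÷ 2.5 beats/chord = 2 chords/bar.
B: 4 beats/bar ÷ 3 beats/chord = 4/3 chords/bar.
C: 4 beats/bar ÷ 2.5 beats/chord = 1.6 chords/bar.
D: 4 beats/bar ÷ 1.5 beats/chord = 8/3 chords/bar.
Slowest is B at 4/3 chords/bar.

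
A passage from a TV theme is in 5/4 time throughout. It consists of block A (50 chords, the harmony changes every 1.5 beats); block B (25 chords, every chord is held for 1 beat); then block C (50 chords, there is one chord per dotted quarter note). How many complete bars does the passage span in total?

35 bars

A: 50 × 1.5 = 75 beats = 15 bars.
B: 25 × 1 = 25 beats = 5 bars.
C: 50 × 1.5 = 75 beats = 15 bars.
Total: 15 + 5 + 15 = 35 bars.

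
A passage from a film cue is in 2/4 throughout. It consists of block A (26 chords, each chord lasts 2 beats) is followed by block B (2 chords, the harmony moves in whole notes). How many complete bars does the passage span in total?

A: 26 × 2 = 52 beats = 26 bars.
B: 2 × 4 = 8 beats = 4 bars.
Total: 26 + 4 = 30 bars.

30 bars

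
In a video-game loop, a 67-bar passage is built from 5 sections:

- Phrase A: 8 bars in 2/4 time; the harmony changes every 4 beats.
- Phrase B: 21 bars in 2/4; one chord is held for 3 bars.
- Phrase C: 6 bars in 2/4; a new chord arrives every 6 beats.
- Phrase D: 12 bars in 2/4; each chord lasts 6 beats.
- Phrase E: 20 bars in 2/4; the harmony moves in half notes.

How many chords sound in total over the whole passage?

A has 16 beats and chords last 4 each, so 4 chords.
B has 42 beats and chords last 6 each, so 7 chords.
C has 12 beats and chords last 6 each, so 2 chords.
D has 24 beats and chords last 6 each, so 4 chords.
E has 40 beats and chords last 2 each, so 20 chords.
Total: 4 + 7 + 2 + 4 + 20 = 37.

37 chords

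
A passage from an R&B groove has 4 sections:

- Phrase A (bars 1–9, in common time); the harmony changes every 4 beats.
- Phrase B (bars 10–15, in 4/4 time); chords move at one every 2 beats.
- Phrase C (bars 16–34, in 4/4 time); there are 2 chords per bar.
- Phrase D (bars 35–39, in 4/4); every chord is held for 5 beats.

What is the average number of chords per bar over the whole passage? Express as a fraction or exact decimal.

21/13 chords per bar

A: 9 bars of 4 beats is 36 beats; at 4 beats each that's 9 chords.
B: 6 bars of 4 beats is 24 beats; at 2 beats each that's 12 chords.
C: 19 bars of 4 beats is 76 beats; at 2 beats each that's 38 chords.
D: 5 bars of 4 beats is 20 beats; at 5 beats each that's 4 chords.
Overall: 63 chords over 39 bars → 63/39 = 21/13 chords per bar.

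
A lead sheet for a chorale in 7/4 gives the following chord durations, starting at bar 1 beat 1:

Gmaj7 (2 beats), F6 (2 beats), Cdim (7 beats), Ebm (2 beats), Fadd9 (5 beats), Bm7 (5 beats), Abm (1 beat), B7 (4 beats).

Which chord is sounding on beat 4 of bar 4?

Beat 4 of bar 4 is beat (4−1)×7 + 4 = 25 overall.
Running totals: Gmaj7 ends at 2, F6 ends at 4, Cdim ends at 11, Ebm ends at 13, Fadd9 ends at 18, Bm7 ends at 23, Abm ends at 24, B7 ends at 28.
Beat 25 falls within B7.

B7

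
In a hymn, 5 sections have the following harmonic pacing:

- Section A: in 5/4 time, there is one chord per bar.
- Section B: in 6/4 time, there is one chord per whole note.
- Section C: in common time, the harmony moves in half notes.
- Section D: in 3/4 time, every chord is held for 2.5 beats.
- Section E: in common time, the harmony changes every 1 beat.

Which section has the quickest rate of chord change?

Section E

A: 5 beats/bar ÷ 5 beats/chord = 1 chord/bar.
B: 6 beats/bar ÷ 4 beats/chord = 1.5 chords/bar.
C: 4 beats/bar ÷ 2 beats/chord = 2 chords/bar.
D: 3 beats/bar ÷ 2.5 beats/chord = 1.2 chords/bar.
E: 4 beats/bar ÷ 1 beat/chord = 4 chords/bar.
Fastest is E at 4 chords/bar.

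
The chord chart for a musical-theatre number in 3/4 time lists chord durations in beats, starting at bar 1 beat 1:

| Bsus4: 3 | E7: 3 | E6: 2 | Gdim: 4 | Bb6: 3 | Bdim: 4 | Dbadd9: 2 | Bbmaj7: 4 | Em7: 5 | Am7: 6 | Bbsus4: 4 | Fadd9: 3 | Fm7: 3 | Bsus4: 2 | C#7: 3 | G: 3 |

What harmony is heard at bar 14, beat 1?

Beat 1 of bar 14 is beat (14−1)×3 + 1 = 40 overall.
Running totals: Bsus4 ends at 3, E7 ends at 6, E6 ends at 8, Gdim ends at 12, Bb6 ends at 15, Bdim ends at 19, Dbadd9 ends at 21, Bbmaj7 ends at 25, Em7 ends at 30, Am7 ends at 36, Bbsus4 ends at 40.
Beat 40 falls within Bbsus4.

Bbsus4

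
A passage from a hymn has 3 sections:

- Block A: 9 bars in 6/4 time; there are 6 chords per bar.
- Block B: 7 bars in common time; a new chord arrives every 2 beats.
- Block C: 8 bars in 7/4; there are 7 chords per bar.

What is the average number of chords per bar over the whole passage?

31/6 chords per bar

A: 9 × 6 = 54 beats ÷ 1 = 54 chords.
B: 7 × 4 = 28 beats ÷ 2 = 14 chords.
C: 8 × 7 = 56 beats ÷ 1 = 56 chords.
Overall: 124 chords over 24 bars → 124/24 = 31/6 chords per bar.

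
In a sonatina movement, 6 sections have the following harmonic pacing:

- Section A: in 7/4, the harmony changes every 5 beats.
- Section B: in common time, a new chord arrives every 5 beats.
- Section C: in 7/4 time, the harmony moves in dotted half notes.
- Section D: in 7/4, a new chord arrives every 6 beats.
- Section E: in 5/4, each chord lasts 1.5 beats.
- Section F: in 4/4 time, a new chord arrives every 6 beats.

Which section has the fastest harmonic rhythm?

Section E

A: 7/5 = 1.4 chords/bar.
B: 4/5 = 0.8 chords/bar.
C: 7/3 = 7/3 chords/bar.
D: 7/6 = 7/6 chords/bar.
E: 5/1.5 = 10/3 chords/bar.
F: 4/6 = 2/3 chords/bar.
Fastest is E at 10/3 chords/bar.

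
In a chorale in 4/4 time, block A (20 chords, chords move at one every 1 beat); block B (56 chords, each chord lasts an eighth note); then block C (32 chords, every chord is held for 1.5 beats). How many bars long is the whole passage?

24 bars

A: 20 × 1 = 20 beats = 5 bars.
B: 56 × 0.5 = 28 beats = 7 bars.
C: 32 × 1.5 = 48 beats = 12 bars.
Total: 5 + 7 + 12 = 24 bars.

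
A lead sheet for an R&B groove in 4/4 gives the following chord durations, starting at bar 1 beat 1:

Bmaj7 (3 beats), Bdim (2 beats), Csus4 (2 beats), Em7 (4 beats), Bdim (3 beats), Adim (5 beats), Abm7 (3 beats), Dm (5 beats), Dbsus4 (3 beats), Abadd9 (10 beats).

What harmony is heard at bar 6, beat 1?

Beat 1 of bar 6 is beat (6−1)×4 + 1 = 21 overall.
Running totals: Bmaj7 ends at 3, Bdim ends at 5, Csus4 ends at 7, Em7 ends at 11, Bdim ends at 14, Adim ends at 19, Abm7 ends at 22.
Beat 21 falls within Abm7.

Abm7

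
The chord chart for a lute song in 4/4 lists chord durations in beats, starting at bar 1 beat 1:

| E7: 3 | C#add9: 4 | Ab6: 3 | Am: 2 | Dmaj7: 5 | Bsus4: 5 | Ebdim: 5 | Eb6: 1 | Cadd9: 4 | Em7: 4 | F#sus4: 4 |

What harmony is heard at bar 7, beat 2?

Ebdim

Beat 2 of bar 7 is beat (7−1)×4 + 2 = 26 overall.
Running totals: E7 ends at 3, C#add9 ends at 7, Ab6 ends at 10, Am ends at 12, Dmaj7 ends at 17, Bsus4 ends at 22, Ebdim ends at 27.
Beat 26 falls within Ebdim.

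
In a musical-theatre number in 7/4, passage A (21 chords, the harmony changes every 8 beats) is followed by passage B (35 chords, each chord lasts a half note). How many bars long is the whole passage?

34 bars

A: 21 × 8 = 168 beats = 24 bars.
B: 35 × 2 = 70 beats = 10 bars.
Total: 24 + 10 = 34 bars.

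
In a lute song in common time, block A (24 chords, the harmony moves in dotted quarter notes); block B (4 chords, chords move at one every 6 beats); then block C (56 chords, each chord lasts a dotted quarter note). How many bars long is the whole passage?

A: 24 × 1.5 = 36 beats = 9 bars.
B: 4 × 6 = 24 beats = 6 bars.
C: 56 × 1.5 = 84 beats = 21 bars.
Total: 9 + 6 + 21 = 36 bars.

36 bars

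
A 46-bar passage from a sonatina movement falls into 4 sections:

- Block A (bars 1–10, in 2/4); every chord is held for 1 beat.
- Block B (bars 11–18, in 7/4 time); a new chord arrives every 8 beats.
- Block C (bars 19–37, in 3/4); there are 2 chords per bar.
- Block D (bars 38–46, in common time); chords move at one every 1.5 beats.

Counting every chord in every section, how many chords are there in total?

89 chords

A: 10 bars × 2 beats = 20 beats; 1 beat/chord → 20 chords.
B: 8 bars × 7 beats = 56 beats; 8 beats/chord → 7 chords.
C: 19 bars × 3 beats = 57 beats; 1.5 beats/chord → 38 chords.
D: 9 bars × 4 beats = 36 beats; 1.5 beats/chord → 24 chords.
Total: 20 + 7 + 38 + 24 = 89.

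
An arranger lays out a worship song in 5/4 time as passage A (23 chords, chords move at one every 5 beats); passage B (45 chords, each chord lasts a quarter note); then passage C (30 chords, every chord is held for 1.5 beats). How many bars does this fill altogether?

A: 23 × 5 = 115 beats = 23 bars.
B: 45 × 1 = 45 beats = 9 bars.
C: 30 × 1.5 = 45 beats = 9 bars.
Total: 23 + 9 + 9 = 41 bars.

41 bars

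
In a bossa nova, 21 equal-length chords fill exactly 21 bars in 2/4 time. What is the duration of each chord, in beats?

2 beats

21 bars × 2 beats/bar = 42 beats total.
42 beats ÷ 21 chords = 2 beats per chord.
(That is a half note.)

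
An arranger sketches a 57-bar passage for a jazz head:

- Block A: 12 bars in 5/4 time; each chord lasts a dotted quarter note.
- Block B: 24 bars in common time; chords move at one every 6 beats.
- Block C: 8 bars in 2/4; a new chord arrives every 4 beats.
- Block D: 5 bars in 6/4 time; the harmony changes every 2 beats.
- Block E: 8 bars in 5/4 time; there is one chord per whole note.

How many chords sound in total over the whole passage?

85 chords

A: 12·5 = 60 beats, 60/1.5 = 40 chords.
B: 24·4 = 96 beats, 96/6 = 16 chords.
C: 8·2 = 16 beats, 16/4 = 4 chords.
D: 5·6 = 30 beats, 30/2 = 15 chords.
E: 8·5 = 40 beats, 40/4 = 10 chords.
Total: 40 + 16 + 4 + 15 + 10 = 85.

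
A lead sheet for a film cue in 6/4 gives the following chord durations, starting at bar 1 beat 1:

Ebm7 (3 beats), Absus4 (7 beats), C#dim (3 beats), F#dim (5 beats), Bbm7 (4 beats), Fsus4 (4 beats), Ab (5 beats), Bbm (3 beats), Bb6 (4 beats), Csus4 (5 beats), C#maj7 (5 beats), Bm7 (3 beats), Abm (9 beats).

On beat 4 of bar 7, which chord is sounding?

Beat 4 of bar 7 is beat (7−1)×6 + 4 = 40 overall.
Running totals: Ebm7 ends at 3, Absus4 ends at 10, C#dim ends at 13, F#dim ends at 18, Bbm7 ends at 22, Fsus4 ends at 26, Ab ends at 31, Bbm ends at 34, Bb6 ends at 38, Csus4 ends at 43.
Beat 40 falls within Csus4.

Csus4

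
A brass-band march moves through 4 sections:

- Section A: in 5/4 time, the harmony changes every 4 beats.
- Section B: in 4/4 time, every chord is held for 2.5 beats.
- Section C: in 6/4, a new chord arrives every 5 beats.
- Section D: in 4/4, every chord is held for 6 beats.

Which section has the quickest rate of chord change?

A: 5 beats/bar ÷ 4 beats/chord = 1.25 chords/bar.
B: 4 beats/bar ÷ 2.5 beats/chord = 1.6 chords/bar.
C: 6 beats/bar ÷ 5 beats/chord = 1.2 chords/bar.
D: 4 beats/bar ÷ 6 beats/chord = 2/3 chords/bar.
Fastest is B at 1.6 chords/bar.

Section B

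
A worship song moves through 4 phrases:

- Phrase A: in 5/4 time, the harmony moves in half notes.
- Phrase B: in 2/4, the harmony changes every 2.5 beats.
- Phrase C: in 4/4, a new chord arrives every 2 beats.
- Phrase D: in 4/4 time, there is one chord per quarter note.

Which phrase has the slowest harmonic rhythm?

A: 5 beats/bar ÷ 2 beats/chord = 2.5 chords/bar.
B: 2 beats/bar ÷ 2.5 beats/chord = 0.8 chords/bar.
C: 4 beats/bar ÷ 2 beats/chord = 2 chords/bar.
D: 4 beats/bar ÷ 1 beat/chord = 4 chords/bar.
Slowest is B at 0.8 chords/bar.

Phrase B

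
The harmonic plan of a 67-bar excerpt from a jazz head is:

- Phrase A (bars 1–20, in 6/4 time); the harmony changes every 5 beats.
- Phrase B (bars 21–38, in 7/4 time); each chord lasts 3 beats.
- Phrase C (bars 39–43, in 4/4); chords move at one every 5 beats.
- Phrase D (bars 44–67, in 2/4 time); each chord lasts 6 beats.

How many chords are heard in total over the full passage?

78 chords

A has 120 beats and chords last 5 each, so 24 chords.
B has 126 beats and chords last 3 each, so 42 chords.
C has 20 beats and chords last 5 each, so 4 chords.
D has 48 beats and chords last 6 each, so 8 chords.
Total: 24 + 42 + 4 + 8 = 78.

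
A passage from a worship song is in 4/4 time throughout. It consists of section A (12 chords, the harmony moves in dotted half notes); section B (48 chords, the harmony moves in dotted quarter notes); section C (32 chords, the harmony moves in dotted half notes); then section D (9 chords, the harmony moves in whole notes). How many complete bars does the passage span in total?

A: 12 × 3 = 36 beats = 9 bars.
B: 48 × 1.5 = 72 beats = 18 bars.
C: 32 × 3 = 96 beats = 24 bars.
D: 9 × 4 = 36 beats = 9 bars.
Total: 9 + 18 + 24 + 9 = 60 bars.

60 bars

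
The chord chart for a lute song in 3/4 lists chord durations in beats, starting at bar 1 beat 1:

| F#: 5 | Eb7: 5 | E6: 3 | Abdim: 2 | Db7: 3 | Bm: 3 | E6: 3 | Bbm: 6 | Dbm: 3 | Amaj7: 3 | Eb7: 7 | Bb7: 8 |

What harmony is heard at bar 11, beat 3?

Beat 3 of bar 11 is beat (11−1)×3 + 3 = 33 overall.
Running totals: F# ends at 5, Eb7 ends at 10, E6 ends at 13, Abdim ends at 15, Db7 ends at 18, Bm ends at 21, E6 ends at 24, Bbm ends at 30, Dbm ends at 33.
Beat 33 falls within Dbm.

Dbm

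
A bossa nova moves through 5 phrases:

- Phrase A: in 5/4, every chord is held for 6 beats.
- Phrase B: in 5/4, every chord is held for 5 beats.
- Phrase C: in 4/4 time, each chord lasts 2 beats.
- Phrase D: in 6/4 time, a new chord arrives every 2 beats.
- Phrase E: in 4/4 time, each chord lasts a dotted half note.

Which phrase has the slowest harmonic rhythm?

Phrase A

A: 5/6 = 5/6 chords/bar.
B: 5/5 = 1 chord/bar.
C: 4/2 = 2 chords/bar.
D: 6/2 = 3 chords/bar.
E: 4/3 = 4/3 chords/bar.
Slowest is A at 5/6 chords/bar.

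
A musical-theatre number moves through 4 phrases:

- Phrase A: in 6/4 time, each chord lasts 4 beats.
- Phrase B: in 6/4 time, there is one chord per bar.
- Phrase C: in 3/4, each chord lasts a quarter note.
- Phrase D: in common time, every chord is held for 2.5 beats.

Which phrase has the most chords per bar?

Phrase C

A: 6/4 = 1.5 chords/bar.
B: 6/6 = 1 chord/bar.
C: 3/1 = 3 chords/bar.
D: 4/2.5 = 1.6 chords/bar.
Fastest is C at 3 chords/bar.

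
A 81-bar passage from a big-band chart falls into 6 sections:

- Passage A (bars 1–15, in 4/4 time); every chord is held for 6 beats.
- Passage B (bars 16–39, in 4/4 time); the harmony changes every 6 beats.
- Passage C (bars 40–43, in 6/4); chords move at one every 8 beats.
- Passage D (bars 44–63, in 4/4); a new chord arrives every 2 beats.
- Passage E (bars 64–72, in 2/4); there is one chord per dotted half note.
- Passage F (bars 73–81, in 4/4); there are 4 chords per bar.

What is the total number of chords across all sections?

111 chords

A has 60 beats and chords last 6 each, so 10 chords.
B has 96 beats and chords last 6 each, so 16 chords.
C has 24 beats and chords last 8 each, so 3 chords.
D has 80 beats and chords last 2 each, so 40 chords.
E has 18 beats and chords last 3 each, so 6 chords.
F has 36 beats and chords last 1 each, so 36 chords.
Total: 10 + 16 + 3 + 40 + 6 + 36 = 111.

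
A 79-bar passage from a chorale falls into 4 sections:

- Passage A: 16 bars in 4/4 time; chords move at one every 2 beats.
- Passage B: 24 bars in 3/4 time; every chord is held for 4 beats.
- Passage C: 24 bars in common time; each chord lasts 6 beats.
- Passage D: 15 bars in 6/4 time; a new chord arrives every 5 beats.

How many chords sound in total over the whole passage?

84 chords

A has 64 beats and chords last 2 each, so 32 chords.
B has 72 beats and chords last 4 each, so 18 chords.
C has 96 beats and chords last 6 each, so 16 chords.
D has 90 beats and chords last 5 each, so 18 chords.
Total: 32 + 18 + 16 + 18 = 84.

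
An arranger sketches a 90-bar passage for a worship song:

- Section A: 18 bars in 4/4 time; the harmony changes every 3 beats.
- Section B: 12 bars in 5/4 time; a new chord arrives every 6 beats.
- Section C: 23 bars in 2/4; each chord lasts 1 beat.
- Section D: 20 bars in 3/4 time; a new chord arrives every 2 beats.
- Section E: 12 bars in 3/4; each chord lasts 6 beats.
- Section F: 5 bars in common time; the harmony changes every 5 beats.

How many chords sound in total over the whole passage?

120 chords

A has 72 beats and chords last 3 each, so 24 chords.
B has 60 beats and chords last 6 each, so 10 chords.
C has 46 beats and chords last 1 each, so 46 chords.
D has 60 beats and chords last 2 each, so 30 chords.
E has 36 beats and chords last 6 each, so 6 chords.
F has 20 beats and chords last 5 each, so 4 chords.
Total: 24 + 10 + 46 + 30 + 6 + 4 = 120.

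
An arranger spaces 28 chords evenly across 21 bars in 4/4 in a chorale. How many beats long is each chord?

21 bars × 4 beats/bar = 84 beats total.
84 beats ÷ 28 chords = 3 beats per chord.
(That is a dotted half note.)

3 beats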